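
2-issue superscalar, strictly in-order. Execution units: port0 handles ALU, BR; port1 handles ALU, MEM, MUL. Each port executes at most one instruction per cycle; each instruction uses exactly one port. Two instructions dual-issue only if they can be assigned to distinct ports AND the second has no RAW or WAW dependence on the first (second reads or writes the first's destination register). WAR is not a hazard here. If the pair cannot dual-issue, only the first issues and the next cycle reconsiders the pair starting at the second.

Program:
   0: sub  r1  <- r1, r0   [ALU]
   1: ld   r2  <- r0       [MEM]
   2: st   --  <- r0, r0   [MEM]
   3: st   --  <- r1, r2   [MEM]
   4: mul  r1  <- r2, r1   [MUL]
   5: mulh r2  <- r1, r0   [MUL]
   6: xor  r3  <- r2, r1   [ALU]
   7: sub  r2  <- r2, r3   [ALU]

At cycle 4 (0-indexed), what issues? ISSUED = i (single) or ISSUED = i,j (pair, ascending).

t=0 i0&i1:sub ld ; 2-wide
t=1 i2:st ; no-port MEM/MEM
t=2 i3:st ; no-port MEM/MUL
t=3 i4:mul ; no-port MUL/MUL
t=4 i5:mulh ; RAW r2
t=5 i6:xor ; RAW r3
t=6 i7:sub ; tail

ISSUED = 5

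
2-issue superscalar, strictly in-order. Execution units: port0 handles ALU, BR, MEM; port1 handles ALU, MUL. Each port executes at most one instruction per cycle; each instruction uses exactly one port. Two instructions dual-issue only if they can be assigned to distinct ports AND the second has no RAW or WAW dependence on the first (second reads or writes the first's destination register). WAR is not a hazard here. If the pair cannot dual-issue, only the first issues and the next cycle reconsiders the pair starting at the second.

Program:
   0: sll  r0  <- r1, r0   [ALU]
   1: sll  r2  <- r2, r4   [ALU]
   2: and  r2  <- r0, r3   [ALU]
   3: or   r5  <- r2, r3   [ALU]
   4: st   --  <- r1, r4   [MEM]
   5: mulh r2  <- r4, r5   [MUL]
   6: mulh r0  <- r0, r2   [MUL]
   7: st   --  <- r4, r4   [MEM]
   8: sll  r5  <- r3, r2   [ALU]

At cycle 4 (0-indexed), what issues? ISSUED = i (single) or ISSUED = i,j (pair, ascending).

c0: i0/i1 sll+sll  2-wide
c1: i2 and  RAW r2
c2: i3/i4 or+st  2-wide
c3: i5 mulh  no-port MUL/MUL
c4: i6/i7 mulh+st  2-wide
c5: i8 sll  tail

ISSUED = 6,7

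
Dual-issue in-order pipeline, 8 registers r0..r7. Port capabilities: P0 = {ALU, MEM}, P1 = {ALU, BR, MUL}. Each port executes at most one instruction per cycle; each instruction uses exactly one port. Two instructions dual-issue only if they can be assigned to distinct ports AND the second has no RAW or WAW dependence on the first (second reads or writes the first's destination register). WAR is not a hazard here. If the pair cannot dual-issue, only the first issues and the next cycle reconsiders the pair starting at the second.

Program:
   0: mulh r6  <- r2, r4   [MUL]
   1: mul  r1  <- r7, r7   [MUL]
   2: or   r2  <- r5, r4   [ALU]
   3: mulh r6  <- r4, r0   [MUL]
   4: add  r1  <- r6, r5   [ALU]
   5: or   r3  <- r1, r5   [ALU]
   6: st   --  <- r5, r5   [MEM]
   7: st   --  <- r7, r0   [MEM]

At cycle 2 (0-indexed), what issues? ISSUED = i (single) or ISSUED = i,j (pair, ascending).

ISSUED = 3

#0 head=0: mulh.MUL i0 no-port MUL/MUL
#1 head=1: mul.MUL or.ALU i1+i2 pair
#2 head=3: mulh.MUL i3 RAW r6
#3 head=4: add.ALU i4 RAW r1
#4 head=5: or.ALU st.MEM i5+i6 pair
#5 head=7: st.MEM i7 tail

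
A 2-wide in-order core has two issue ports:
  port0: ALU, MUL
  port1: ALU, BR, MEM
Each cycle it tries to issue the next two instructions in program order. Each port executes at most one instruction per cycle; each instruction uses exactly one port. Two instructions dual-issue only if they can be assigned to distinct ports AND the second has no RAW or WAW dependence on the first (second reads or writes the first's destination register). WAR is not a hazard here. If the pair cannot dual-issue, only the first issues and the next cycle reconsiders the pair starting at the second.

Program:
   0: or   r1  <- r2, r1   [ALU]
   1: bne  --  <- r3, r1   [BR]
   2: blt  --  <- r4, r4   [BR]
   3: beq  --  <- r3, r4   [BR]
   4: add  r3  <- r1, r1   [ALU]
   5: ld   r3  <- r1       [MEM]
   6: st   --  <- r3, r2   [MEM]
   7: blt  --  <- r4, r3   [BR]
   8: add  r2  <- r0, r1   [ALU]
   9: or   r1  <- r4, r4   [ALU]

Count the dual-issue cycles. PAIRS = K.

PAIRS = 2

c0: i0 or.ALU  RAW r1
c1: i1 bne.BR  no-port BR/BR
c2: i2 blt.BR  no-port BR/BR
c3: i3&i4 beq.BR;add.ALU  pair
c4: i5 ld.MEM  no-port MEM/MEM
c5: i6 st.MEM  no-port MEM/BR
c6: i7&i8 blt.BR;add.ALU  pair
c7: i9 or.ALU  tail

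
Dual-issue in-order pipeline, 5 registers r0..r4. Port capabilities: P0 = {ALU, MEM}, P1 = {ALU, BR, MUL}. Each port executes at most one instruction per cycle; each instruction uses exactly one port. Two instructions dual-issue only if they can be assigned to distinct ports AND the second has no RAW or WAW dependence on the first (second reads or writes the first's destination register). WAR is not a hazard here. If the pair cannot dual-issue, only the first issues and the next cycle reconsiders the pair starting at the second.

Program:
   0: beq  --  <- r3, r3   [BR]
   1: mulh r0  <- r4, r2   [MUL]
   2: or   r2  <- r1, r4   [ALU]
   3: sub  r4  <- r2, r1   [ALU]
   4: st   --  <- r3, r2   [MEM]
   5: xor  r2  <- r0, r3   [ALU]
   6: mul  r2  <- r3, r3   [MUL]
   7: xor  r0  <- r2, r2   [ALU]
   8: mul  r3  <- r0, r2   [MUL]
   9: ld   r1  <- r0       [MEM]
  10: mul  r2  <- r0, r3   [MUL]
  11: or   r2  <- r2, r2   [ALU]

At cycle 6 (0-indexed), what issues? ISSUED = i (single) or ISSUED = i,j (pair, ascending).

ISSUED = 8,9

0. beq @i0  | no-port BR/MUL
1. mulh/or @i1+i2  | 2-wide
2. sub/st @i3+i4  | 2-wide
3. xor @i5  | WAW r2
4. mul @i6  | RAW r2
5. xor @i7  | RAW r0
6. mul/ld @i8+i9  | 2-wide
7. mul @i10  | RAW+WAW r2
8. or @i11  | tail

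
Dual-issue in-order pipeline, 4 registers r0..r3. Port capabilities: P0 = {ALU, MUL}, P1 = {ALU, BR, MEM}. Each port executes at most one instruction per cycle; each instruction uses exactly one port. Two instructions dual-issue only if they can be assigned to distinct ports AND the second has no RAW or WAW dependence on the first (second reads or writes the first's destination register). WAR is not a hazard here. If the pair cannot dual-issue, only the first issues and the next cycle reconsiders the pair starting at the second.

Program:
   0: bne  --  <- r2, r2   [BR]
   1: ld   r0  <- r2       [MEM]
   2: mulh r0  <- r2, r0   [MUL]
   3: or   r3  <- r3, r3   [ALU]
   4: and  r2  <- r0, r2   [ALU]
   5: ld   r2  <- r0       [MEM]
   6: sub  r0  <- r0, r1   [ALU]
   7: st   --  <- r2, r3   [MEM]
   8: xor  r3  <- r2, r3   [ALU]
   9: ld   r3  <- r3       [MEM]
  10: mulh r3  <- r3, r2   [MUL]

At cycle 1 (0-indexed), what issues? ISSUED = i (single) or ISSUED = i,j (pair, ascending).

[0] i0  bne  -- no-port BR/MEM
[1] i1  ld  -- RAW+WAW r0
[2] i2,i3  mulh+or  -- pair
[3] i4  and  -- WAW r2
[4] i5,i6  ld+sub  -- pair
[5] i7,i8  st+xor  -- pair
[6] i9  ld  -- RAW+WAW r3
[7] i10  mulh  -- tail

ISSUED = 1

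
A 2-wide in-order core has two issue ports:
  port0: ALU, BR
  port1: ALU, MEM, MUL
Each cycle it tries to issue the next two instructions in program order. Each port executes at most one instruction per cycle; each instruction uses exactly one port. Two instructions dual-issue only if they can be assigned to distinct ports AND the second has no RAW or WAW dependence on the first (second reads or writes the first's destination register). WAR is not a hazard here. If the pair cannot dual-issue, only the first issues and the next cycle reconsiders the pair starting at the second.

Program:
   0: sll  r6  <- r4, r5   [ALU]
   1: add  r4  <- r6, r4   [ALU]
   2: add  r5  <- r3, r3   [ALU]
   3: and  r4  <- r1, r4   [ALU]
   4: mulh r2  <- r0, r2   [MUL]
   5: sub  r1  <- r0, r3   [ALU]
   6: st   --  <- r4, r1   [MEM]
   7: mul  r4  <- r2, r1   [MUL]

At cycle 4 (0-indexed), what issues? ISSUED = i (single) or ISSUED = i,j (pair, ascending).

ISSUED = 6

c0: i0 sll  RAW r6
c1: i1&i2 add add  dual
c2: i3&i4 and mulh  dual
c3: i5 sub  RAW r1
c4: i6 st  no-port MEM/MUL
c5: i7 mul  tail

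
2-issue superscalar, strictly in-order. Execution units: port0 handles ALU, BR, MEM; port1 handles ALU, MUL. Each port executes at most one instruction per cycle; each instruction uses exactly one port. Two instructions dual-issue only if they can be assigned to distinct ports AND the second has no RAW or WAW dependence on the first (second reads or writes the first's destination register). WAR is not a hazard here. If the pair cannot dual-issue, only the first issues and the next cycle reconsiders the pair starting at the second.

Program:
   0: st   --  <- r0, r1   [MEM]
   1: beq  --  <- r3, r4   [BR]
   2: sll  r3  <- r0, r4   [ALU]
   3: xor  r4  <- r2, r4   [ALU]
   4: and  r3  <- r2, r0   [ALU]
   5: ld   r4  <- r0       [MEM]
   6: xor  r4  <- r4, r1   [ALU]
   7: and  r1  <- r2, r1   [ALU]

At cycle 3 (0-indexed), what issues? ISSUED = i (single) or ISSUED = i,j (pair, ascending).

#0 head=0: st.MEM i0 no-port MEM/BR
#1 head=1: beq.BR/sll.ALU i1/i2 dual
#2 head=3: xor.ALU/and.ALU i3/i4 dual
#3 head=5: ld.MEM i5 RAW+WAW r4
#4 head=6: xor.ALU/and.ALU i6/i7 dual

ISSUED = 5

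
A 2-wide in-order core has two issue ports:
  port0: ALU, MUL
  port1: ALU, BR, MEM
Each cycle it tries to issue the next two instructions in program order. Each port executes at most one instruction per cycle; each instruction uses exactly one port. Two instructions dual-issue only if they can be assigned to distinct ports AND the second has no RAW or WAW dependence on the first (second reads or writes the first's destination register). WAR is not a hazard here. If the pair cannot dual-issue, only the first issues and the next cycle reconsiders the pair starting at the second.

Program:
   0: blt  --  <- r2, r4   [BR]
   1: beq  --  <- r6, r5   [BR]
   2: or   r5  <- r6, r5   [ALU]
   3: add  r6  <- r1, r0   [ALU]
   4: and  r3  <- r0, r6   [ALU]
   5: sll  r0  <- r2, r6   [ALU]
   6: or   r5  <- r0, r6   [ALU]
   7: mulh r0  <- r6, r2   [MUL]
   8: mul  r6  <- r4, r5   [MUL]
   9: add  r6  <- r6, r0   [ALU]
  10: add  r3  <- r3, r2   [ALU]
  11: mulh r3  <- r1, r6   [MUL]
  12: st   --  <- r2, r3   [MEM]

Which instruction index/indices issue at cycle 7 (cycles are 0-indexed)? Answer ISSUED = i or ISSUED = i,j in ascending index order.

ISSUED = 11

0. blt @i0  | no-port BR/BR
1. beq+or @i1+i2  | 2-wide
2. add @i3  | RAW r6
3. and+sll @i4+i5  | 2-wide
4. or+mulh @i6+i7  | 2-wide
5. mul @i8  | RAW+WAW r6
6. add+add @i9+i10  | 2-wide
7. mulh @i11  | RAW r3
8. st @i12  | tail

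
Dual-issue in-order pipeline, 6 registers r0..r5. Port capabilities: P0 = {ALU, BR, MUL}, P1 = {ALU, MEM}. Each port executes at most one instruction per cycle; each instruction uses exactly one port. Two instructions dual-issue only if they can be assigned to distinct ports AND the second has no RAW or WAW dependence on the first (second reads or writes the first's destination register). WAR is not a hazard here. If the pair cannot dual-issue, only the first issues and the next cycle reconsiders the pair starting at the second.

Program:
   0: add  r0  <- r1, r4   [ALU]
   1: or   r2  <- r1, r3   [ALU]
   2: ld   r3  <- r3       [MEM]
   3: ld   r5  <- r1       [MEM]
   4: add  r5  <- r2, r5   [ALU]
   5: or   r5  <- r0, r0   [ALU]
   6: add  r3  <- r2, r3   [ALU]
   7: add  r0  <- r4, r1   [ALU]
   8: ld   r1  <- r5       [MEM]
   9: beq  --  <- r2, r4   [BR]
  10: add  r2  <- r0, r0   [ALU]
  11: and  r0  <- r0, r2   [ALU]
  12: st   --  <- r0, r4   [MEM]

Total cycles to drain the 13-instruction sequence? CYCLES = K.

CYCLES = 9

c0: i0+i1 add.ALU/or.ALU  2-wide
c1: i2 ld.MEM  no-port MEM/MEM
c2: i3 ld.MEM  RAW+WAW r5
c3: i4 add.ALU  WAW r5
c4: i5+i6 or.ALU/add.ALU  2-wide
c5: i7+i8 add.ALU/ld.MEM  2-wide
c6: i9+i10 beq.BR/add.ALU  2-wide
c7: i11 and.ALU  RAW r0
c8: i12 st.MEM  tail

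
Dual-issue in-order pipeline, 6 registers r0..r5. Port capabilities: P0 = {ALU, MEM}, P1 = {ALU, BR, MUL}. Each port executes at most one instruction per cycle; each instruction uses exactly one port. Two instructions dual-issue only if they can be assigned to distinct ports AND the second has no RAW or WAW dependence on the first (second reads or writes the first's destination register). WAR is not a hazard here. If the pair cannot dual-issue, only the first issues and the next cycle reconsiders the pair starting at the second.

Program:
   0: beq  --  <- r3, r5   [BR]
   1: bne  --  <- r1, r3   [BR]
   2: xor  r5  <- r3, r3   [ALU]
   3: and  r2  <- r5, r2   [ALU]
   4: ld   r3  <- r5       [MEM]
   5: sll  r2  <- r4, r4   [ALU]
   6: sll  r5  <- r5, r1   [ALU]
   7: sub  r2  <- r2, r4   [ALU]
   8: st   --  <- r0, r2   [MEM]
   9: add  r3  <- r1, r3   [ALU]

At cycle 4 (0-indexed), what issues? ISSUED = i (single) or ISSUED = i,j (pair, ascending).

[0] i0  beq.BR  -- no-port BR/BR
[1] i1/i2  bne.BR xor.ALU  -- dual
[2] i3/i4  and.ALU ld.MEM  -- dual
[3] i5/i6  sll.ALU sll.ALU  -- dual
[4] i7  sub.ALU  -- RAW r2
[5] i8/i9  st.MEM add.ALU  -- dual

ISSUED = 7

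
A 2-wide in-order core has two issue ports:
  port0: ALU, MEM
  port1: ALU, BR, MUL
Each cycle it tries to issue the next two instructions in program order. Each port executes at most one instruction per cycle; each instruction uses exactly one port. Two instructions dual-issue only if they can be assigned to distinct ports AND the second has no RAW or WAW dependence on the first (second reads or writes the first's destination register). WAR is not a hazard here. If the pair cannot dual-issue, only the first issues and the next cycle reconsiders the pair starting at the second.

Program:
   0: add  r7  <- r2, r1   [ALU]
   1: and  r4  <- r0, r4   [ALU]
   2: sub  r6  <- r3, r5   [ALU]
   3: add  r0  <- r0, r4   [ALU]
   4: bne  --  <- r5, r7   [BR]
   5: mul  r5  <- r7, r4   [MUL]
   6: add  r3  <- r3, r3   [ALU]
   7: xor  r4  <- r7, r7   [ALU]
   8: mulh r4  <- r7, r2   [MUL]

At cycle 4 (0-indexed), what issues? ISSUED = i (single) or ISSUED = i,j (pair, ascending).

#0 head=0: add.ALU;and.ALU i0/i1 pair
#1 head=2: sub.ALU;add.ALU i2/i3 pair
#2 head=4: bne.BR i4 no-port BR/MUL
#3 head=5: mul.MUL;add.ALU i5/i6 pair
#4 head=7: xor.ALU i7 WAW r4
#5 head=8: mulh.MUL i8 tail

ISSUED = 7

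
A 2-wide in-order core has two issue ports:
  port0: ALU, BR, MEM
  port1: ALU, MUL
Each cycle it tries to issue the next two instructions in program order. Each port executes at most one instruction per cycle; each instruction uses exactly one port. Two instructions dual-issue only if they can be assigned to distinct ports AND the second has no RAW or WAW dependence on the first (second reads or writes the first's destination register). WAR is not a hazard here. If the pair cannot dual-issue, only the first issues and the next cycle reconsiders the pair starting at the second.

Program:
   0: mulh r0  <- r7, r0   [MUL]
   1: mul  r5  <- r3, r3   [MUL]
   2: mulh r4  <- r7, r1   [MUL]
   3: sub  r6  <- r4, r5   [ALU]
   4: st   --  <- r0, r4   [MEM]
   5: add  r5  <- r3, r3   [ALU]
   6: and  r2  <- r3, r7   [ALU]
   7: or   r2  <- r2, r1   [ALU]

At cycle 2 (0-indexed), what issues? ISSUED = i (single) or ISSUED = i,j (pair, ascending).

  cy0 -> i0 (mulh) no-port MUL/MUL
  cy1 -> i1 (mul) no-port MUL/MUL
  cy2 -> i2 (mulh) RAW r4
  cy3 -> i3+i4 (sub st) pair
  cy4 -> i5+i6 (add and) pair
  cy5 -> i7 (or) tail

ISSUED = 2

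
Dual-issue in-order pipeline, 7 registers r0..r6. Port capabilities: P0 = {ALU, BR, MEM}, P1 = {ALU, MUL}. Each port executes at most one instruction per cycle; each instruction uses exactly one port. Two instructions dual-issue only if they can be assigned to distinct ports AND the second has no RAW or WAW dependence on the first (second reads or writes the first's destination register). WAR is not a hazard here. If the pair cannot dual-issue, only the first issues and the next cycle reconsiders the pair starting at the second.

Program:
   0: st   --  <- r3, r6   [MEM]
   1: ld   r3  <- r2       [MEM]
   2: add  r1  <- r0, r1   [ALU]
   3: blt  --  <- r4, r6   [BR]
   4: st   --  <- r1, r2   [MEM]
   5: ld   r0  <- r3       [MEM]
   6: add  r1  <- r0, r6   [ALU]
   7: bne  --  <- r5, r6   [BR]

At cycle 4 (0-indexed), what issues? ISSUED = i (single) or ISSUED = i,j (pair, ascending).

[0] i0  st.MEM  -- no-port MEM/MEM
[1] i1&i2  ld.MEM add.ALU  -- pair
[2] i3  blt.BR  -- no-port BR/MEM
[3] i4  st.MEM  -- no-port MEM/MEM
[4] i5  ld.MEM  -- RAW r0
[5] i6&i7  add.ALU bne.BR  -- pair

ISSUED = 5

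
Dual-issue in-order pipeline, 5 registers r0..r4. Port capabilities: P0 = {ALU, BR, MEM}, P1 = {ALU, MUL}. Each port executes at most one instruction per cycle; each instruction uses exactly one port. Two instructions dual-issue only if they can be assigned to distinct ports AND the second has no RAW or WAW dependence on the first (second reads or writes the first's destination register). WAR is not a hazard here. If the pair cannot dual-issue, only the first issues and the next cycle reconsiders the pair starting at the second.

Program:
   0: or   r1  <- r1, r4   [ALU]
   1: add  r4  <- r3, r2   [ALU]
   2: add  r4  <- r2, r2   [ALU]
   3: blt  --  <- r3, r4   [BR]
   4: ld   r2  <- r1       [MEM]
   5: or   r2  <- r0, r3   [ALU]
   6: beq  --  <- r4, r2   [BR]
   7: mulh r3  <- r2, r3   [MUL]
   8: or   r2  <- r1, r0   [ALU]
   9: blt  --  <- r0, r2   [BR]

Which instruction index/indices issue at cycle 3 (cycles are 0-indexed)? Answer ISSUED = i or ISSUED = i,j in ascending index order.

ISSUED = 4

#0 head=0: or add i0/i1 2-wide
#1 head=2: add i2 RAW r4
#2 head=3: blt i3 no-port BR/MEM
#3 head=4: ld i4 WAW r2
#4 head=5: or i5 RAW r2
#5 head=6: beq mulh i6/i7 2-wide
#6 head=8: or i8 RAW r2
#7 head=9: blt i9 tail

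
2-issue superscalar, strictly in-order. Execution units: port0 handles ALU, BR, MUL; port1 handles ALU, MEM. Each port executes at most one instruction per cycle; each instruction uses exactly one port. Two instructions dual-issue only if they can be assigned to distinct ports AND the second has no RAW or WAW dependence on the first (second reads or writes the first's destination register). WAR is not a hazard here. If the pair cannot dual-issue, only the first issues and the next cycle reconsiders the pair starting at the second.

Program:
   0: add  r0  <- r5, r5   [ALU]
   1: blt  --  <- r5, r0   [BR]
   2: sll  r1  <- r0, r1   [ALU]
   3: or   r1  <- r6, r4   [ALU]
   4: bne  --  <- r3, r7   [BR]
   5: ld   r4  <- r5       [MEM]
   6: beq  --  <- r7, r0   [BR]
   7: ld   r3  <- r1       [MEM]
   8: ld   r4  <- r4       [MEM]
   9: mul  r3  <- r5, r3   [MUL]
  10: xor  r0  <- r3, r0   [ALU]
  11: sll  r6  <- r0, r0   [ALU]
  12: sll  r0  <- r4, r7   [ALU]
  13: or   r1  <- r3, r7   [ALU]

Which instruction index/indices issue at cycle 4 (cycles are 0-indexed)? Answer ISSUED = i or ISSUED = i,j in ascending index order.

c0: i0 add.ALU  RAW r0
c1: i1&i2 blt.BR/sll.ALU  2-wide
c2: i3&i4 or.ALU/bne.BR  2-wide
c3: i5&i6 ld.MEM/beq.BR  2-wide
c4: i7 ld.MEM  no-port MEM/MEM
c5: i8&i9 ld.MEM/mul.MUL  2-wide
c6: i10 xor.ALU  RAW r0
c7: i11&i12 sll.ALU/sll.ALU  2-wide
c8: i13 or.ALU  tail

ISSUED = 7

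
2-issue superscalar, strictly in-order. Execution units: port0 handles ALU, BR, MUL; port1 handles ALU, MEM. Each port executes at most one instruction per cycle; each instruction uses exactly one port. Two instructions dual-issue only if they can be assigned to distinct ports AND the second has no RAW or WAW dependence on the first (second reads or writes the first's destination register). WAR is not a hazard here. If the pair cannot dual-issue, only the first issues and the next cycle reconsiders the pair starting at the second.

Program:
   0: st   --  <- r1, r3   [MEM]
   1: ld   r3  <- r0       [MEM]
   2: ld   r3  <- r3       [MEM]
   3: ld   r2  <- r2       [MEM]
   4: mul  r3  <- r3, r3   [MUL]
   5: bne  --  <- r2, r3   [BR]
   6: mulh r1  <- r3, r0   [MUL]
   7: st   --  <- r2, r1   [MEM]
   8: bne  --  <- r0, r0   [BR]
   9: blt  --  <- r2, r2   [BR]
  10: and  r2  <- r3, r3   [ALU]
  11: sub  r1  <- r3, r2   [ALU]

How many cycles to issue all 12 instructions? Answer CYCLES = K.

CYCLES = 9

#0 head=0: st.MEM i0 no-port MEM/MEM
#1 head=1: ld.MEM i1 no-port MEM/MEM
#2 head=2: ld.MEM i2 no-port MEM/MEM
#3 head=3: ld.MEM mul.MUL i3,i4 2-wide
#4 head=5: bne.BR i5 no-port BR/MUL
#5 head=6: mulh.MUL i6 RAW r1
#6 head=7: st.MEM bne.BR i7,i8 2-wide
#7 head=9: blt.BR and.ALU i9,i10 2-wide
#8 head=11: sub.ALU i11 tail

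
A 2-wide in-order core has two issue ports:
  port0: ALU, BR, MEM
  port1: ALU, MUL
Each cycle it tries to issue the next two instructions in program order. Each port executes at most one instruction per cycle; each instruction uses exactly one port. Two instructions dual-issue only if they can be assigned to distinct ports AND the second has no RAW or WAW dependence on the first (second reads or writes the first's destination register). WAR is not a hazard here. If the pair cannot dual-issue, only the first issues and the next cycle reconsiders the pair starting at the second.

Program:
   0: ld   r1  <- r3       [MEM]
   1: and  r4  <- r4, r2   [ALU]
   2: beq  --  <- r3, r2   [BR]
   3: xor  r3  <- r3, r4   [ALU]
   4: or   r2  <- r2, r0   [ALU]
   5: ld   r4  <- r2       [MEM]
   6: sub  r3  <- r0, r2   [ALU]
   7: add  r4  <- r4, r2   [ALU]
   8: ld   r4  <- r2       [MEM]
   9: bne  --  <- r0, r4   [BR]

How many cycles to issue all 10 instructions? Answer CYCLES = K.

CYCLES = 7

#0 head=0: ld/and i0,i1 pair
#1 head=2: beq/xor i2,i3 pair
#2 head=4: or i4 RAW r2
#3 head=5: ld/sub i5,i6 pair
#4 head=7: add i7 WAW r4
#5 head=8: ld i8 no-port MEM/BR
#6 head=9: bne i9 tail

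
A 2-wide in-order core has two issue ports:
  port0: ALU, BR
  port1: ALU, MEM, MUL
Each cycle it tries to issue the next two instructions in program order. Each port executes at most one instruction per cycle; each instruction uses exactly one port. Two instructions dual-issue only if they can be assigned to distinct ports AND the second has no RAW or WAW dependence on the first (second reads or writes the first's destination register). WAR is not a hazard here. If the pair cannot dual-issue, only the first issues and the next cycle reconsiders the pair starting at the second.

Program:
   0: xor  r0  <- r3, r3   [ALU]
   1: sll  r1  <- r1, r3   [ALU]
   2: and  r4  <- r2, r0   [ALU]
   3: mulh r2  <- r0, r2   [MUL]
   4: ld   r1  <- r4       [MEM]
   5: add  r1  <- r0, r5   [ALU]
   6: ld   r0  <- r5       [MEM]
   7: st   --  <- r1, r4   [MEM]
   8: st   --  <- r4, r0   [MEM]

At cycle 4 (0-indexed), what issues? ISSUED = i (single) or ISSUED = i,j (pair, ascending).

ISSUED = 7

[0] i0+i1  xor sll  -- dual
[1] i2+i3  and mulh  -- dual
[2] i4  ld  -- WAW r1
[3] i5+i6  add ld  -- dual
[4] i7  st  -- no-port MEM/MEM
[5] i8  st  -- tail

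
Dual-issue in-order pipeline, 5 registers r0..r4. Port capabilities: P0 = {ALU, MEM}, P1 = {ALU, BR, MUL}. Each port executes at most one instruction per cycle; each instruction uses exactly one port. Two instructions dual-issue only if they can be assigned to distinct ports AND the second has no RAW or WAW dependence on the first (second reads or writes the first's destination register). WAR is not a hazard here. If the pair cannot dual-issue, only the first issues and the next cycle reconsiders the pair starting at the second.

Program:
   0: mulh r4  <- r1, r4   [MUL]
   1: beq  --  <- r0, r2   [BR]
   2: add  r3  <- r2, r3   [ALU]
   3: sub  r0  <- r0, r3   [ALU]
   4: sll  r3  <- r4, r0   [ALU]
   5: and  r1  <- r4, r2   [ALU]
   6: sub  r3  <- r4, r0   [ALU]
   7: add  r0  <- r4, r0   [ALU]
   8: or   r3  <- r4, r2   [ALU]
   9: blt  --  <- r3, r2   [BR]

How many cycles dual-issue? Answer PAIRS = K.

PAIRS = 3

  cy0 -> i0 (mulh.MUL) no-port MUL/BR
  cy1 -> i1+i2 (beq.BR;add.ALU) 2-wide
  cy2 -> i3 (sub.ALU) RAW r0
  cy3 -> i4+i5 (sll.ALU;and.ALU) 2-wide
  cy4 -> i6+i7 (sub.ALU;add.ALU) 2-wide
  cy5 -> i8 (or.ALU) RAW r3
  cy6 -> i9 (blt.BR) tail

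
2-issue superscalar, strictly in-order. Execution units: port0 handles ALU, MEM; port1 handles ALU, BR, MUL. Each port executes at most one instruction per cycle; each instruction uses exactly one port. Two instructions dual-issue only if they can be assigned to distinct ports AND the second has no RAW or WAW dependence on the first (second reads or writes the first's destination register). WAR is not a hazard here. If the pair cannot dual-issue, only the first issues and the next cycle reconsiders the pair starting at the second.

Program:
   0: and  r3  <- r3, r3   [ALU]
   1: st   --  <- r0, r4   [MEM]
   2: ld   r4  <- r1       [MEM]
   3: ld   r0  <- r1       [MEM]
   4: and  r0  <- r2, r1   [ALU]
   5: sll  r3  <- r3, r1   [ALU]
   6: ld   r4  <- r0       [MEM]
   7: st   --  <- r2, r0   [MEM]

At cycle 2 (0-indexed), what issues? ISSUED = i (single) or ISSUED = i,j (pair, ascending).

ISSUED = 3

#0 head=0: and.ALU/st.MEM i0/i1 2-wide
#1 head=2: ld.MEM i2 no-port MEM/MEM
#2 head=3: ld.MEM i3 WAW r0
#3 head=4: and.ALU/sll.ALU i4/i5 2-wide
#4 head=6: ld.MEM i6 no-port MEM/MEM
#5 head=7: st.MEM i7 tail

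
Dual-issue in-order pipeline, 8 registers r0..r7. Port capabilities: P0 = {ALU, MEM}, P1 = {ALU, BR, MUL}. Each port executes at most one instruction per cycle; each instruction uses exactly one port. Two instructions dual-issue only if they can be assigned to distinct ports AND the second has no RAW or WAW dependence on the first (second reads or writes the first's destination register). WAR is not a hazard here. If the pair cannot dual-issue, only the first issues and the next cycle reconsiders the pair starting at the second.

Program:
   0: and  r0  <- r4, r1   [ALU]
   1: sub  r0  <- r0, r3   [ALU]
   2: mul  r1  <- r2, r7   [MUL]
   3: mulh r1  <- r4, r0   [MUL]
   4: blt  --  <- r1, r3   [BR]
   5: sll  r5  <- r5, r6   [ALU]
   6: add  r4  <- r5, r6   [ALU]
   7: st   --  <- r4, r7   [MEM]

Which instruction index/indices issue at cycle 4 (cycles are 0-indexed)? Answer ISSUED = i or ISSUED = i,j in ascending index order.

ISSUED = 6

#0 head=0: and.ALU i0 RAW+WAW r0
#1 head=1: sub.ALU/mul.MUL i1+i2 dual
#2 head=3: mulh.MUL i3 no-port MUL/BR
#3 head=4: blt.BR/sll.ALU i4+i5 dual
#4 head=6: add.ALU i6 RAW r4
#5 head=7: st.MEM i7 tail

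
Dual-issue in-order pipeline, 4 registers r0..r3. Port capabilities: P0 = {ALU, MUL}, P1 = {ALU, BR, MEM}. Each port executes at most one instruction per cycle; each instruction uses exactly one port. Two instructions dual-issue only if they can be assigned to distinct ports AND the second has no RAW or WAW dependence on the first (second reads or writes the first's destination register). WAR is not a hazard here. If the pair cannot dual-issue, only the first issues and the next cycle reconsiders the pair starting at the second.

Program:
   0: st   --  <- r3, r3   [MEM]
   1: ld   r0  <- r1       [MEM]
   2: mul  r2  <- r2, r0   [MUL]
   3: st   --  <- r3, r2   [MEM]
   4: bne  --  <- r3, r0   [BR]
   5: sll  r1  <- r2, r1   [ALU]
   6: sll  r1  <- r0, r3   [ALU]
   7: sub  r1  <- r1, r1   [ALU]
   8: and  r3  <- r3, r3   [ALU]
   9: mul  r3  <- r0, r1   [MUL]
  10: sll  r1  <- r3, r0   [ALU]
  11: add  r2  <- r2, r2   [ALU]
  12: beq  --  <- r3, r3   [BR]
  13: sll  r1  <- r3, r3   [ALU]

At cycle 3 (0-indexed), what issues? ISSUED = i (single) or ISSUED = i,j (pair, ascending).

0. st.MEM @i0  | no-port MEM/MEM
1. ld.MEM @i1  | RAW r0
2. mul.MUL @i2  | RAW r2
3. st.MEM @i3  | no-port MEM/BR
4. bne.BR sll.ALU @i4/i5  | pair
5. sll.ALU @i6  | RAW+WAW r1
6. sub.ALU and.ALU @i7/i8  | pair
7. mul.MUL @i9  | RAW r3
8. sll.ALU add.ALU @i10/i11  | pair
9. beq.BR sll.ALU @i12/i13  | pair

ISSUED = 3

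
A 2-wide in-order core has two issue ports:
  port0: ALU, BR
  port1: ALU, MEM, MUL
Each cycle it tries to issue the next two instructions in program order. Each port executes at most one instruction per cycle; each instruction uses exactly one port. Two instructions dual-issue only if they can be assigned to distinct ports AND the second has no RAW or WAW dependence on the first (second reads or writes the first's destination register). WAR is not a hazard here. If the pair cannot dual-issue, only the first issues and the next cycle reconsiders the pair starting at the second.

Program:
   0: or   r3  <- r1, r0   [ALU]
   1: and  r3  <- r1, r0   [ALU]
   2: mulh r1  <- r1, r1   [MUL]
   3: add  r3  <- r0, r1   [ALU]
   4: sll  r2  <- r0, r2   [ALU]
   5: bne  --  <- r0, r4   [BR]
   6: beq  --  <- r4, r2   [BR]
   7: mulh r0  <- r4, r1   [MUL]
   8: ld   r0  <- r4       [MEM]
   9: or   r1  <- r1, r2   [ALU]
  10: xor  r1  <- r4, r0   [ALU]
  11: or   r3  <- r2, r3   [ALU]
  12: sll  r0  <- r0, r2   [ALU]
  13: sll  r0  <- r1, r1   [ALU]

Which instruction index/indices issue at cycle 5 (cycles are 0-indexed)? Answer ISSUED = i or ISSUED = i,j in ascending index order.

ISSUED = 8,9

#0 head=0: or.ALU i0 WAW r3
#1 head=1: and.ALU/mulh.MUL i1/i2 2-wide
#2 head=3: add.ALU/sll.ALU i3/i4 2-wide
#3 head=5: bne.BR i5 no-port BR/BR
#4 head=6: beq.BR/mulh.MUL i6/i7 2-wide
#5 head=8: ld.MEM/or.ALU i8/i9 2-wide
#6 head=10: xor.ALU/or.ALU i10/i11 2-wide
#7 head=12: sll.ALU i12 WAW r0
#8 head=13: sll.ALU i13 tail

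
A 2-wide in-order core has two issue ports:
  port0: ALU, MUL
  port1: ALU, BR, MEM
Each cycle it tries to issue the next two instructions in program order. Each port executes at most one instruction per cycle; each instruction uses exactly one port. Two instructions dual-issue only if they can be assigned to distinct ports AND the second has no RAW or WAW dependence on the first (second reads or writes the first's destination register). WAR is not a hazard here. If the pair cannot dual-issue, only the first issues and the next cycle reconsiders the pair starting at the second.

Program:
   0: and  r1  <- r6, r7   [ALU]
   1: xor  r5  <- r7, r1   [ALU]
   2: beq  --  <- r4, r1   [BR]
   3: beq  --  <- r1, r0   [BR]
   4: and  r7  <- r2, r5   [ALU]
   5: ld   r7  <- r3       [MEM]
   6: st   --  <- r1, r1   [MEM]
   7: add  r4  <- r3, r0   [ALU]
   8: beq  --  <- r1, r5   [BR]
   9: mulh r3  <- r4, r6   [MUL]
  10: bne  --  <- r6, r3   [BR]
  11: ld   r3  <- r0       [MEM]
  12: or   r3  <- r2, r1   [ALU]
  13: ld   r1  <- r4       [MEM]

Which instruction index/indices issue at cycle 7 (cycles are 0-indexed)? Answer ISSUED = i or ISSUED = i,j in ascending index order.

ISSUED = 11

c0: i0 and.ALU  RAW r1
c1: i1&i2 xor.ALU+beq.BR  pair
c2: i3&i4 beq.BR+and.ALU  pair
c3: i5 ld.MEM  no-port MEM/MEM
c4: i6&i7 st.MEM+add.ALU  pair
c5: i8&i9 beq.BR+mulh.MUL  pair
c6: i10 bne.BR  no-port BR/MEM
c7: i11 ld.MEM  WAW r3
c8: i12&i13 or.ALU+ld.MEM  pair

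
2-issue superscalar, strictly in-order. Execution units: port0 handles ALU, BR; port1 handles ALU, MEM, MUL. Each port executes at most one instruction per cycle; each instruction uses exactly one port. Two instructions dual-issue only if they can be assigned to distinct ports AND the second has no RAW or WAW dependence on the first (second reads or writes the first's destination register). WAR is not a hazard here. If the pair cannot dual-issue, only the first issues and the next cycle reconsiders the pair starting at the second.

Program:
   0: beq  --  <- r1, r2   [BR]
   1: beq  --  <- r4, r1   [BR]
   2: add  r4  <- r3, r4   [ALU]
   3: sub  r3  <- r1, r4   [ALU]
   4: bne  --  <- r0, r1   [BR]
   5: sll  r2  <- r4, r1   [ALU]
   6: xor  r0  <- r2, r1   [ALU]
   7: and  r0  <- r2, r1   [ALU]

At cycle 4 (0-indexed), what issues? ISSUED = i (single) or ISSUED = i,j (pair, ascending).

ISSUED = 6

c0: i0 beq.BR  no-port BR/BR
c1: i1,i2 beq.BR add.ALU  2-wide
c2: i3,i4 sub.ALU bne.BR  2-wide
c3: i5 sll.ALU  RAW r2
c4: i6 xor.ALU  WAW r0
c5: i7 and.ALU  tail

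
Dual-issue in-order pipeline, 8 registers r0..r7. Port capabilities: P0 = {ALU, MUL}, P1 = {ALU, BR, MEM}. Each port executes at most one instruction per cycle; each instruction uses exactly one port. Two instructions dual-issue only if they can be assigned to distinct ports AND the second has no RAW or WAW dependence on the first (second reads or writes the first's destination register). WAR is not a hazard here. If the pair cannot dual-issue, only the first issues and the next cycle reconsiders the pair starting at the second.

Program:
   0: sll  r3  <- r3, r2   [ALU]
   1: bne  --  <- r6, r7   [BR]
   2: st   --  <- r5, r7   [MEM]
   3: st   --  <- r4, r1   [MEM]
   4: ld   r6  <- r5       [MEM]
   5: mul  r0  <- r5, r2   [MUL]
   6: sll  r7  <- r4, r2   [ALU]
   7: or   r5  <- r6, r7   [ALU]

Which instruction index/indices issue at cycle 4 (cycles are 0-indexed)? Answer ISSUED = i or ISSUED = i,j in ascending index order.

c0: i0/i1 sll;bne  2-wide
c1: i2 st  no-port MEM/MEM
c2: i3 st  no-port MEM/MEM
c3: i4/i5 ld;mul  2-wide
c4: i6 sll  RAW r7
c5: i7 or  tail

ISSUED = 6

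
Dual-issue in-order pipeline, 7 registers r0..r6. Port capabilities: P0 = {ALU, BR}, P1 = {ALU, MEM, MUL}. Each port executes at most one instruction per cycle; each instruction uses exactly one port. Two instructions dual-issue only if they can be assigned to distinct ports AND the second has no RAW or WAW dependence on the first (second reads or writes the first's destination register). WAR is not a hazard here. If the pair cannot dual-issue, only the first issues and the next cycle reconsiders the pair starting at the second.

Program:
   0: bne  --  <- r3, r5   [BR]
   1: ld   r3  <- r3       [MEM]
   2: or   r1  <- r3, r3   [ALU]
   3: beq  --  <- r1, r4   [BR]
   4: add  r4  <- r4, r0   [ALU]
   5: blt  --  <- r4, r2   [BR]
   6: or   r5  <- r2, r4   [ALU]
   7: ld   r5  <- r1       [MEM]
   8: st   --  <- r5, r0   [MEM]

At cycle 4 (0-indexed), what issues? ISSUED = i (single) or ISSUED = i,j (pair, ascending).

c0: i0/i1 bne;ld  dual
c1: i2 or  RAW r1
c2: i3/i4 beq;add  dual
c3: i5/i6 blt;or  dual
c4: i7 ld  no-port MEM/MEM
c5: i8 st  tail

ISSUED = 7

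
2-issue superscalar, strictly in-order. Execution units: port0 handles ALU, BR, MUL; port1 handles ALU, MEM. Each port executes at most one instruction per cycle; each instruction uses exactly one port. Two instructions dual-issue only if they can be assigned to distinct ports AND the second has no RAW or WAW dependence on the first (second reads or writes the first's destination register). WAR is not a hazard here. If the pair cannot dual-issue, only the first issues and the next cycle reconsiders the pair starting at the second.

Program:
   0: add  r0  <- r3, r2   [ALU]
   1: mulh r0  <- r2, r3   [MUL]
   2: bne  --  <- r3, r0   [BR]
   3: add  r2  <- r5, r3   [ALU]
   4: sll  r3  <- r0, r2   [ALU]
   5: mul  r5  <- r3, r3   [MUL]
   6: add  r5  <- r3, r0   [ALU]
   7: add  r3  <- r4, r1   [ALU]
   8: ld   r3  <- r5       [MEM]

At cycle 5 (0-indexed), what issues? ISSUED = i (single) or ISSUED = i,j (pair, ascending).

ISSUED = 6,7

c0: i0 add.ALU  WAW r0
c1: i1 mulh.MUL  no-port MUL/BR
c2: i2+i3 bne.BR;add.ALU  pair
c3: i4 sll.ALU  RAW r3
c4: i5 mul.MUL  WAW r5
c5: i6+i7 add.ALU;add.ALU  pair
c6: i8 ld.MEM  tail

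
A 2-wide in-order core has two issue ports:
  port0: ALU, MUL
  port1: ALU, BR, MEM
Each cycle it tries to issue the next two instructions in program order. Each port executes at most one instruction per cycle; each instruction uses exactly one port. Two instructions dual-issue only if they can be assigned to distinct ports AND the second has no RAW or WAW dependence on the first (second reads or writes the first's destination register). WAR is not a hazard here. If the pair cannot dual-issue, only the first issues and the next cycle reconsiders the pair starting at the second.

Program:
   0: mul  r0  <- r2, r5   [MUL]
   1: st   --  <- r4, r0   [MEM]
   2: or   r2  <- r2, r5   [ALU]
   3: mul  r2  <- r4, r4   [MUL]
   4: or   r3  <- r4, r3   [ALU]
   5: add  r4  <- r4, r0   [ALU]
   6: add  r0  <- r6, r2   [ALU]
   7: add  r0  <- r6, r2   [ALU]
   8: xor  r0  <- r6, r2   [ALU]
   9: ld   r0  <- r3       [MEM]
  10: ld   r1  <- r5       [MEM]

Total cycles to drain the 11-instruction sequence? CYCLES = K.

CYCLES = 8

#0 head=0: mul.MUL i0 RAW r0
#1 head=1: st.MEM/or.ALU i1+i2 2-wide
#2 head=3: mul.MUL/or.ALU i3+i4 2-wide
#3 head=5: add.ALU/add.ALU i5+i6 2-wide
#4 head=7: add.ALU i7 WAW r0
#5 head=8: xor.ALU i8 WAW r0
#6 head=9: ld.MEM i9 no-port MEM/MEM
#7 head=10: ld.MEM i10 tail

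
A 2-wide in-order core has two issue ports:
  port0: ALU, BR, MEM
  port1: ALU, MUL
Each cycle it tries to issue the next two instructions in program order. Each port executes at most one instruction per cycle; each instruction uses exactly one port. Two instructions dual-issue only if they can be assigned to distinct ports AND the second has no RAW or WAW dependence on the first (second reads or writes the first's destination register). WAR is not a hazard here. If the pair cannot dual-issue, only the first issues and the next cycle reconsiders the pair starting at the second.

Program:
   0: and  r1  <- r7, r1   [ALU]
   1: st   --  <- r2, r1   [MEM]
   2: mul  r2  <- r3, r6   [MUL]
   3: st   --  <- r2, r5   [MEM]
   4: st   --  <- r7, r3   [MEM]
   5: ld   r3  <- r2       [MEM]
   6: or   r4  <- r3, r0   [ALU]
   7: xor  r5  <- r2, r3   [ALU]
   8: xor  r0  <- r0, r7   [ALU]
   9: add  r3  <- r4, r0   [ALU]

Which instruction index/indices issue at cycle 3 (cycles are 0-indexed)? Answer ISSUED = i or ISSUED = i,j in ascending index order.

ISSUED = 4

c0: i0 and  RAW r1
c1: i1,i2 st+mul  2-wide
c2: i3 st  no-port MEM/MEM
c3: i4 st  no-port MEM/MEM
c4: i5 ld  RAW r3
c5: i6,i7 or+xor  2-wide
c6: i8 xor  RAW r0
c7: i9 add  tail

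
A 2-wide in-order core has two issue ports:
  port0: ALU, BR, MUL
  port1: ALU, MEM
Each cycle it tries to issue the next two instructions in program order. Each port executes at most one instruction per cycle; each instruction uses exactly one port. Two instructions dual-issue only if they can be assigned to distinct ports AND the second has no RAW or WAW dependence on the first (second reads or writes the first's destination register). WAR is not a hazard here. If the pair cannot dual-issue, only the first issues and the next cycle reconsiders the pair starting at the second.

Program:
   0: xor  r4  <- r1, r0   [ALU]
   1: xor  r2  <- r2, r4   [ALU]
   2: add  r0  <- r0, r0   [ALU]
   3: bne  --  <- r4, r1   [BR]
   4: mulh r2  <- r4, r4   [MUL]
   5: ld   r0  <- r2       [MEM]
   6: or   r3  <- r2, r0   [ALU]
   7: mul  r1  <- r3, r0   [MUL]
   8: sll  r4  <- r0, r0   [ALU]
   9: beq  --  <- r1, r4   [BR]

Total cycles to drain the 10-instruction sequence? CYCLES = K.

CYCLES = 8

0. xor.ALU @i0  | RAW r4
1. xor.ALU/add.ALU @i1,i2  | 2-wide
2. bne.BR @i3  | no-port BR/MUL
3. mulh.MUL @i4  | RAW r2
4. ld.MEM @i5  | RAW r0
5. or.ALU @i6  | RAW r3
6. mul.MUL/sll.ALU @i7,i8  | 2-wide
7. beq.BR @i9  | tail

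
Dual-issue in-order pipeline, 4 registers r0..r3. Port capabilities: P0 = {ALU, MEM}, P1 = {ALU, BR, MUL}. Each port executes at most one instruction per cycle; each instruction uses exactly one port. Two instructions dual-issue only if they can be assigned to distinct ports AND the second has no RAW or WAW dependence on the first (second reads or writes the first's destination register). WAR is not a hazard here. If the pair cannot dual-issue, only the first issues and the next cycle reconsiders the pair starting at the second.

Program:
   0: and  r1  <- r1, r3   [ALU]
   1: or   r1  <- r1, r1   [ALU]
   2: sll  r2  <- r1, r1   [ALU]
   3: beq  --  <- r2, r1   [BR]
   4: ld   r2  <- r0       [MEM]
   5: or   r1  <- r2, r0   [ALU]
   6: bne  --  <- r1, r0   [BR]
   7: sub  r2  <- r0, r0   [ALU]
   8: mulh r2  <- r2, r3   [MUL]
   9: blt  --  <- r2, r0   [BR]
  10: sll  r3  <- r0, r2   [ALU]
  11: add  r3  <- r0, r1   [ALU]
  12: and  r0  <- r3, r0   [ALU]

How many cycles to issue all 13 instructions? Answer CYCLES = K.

CYCLES = 10

#0 head=0: and.ALU i0 RAW+WAW r1
#1 head=1: or.ALU i1 RAW r1
#2 head=2: sll.ALU i2 RAW r2
#3 head=3: beq.BR/ld.MEM i3+i4 dual
#4 head=5: or.ALU i5 RAW r1
#5 head=6: bne.BR/sub.ALU i6+i7 dual
#6 head=8: mulh.MUL i8 no-port MUL/BR
#7 head=9: blt.BR/sll.ALU i9+i10 dual
#8 head=11: add.ALU i11 RAW r3
#9 head=12: and.ALU i12 tail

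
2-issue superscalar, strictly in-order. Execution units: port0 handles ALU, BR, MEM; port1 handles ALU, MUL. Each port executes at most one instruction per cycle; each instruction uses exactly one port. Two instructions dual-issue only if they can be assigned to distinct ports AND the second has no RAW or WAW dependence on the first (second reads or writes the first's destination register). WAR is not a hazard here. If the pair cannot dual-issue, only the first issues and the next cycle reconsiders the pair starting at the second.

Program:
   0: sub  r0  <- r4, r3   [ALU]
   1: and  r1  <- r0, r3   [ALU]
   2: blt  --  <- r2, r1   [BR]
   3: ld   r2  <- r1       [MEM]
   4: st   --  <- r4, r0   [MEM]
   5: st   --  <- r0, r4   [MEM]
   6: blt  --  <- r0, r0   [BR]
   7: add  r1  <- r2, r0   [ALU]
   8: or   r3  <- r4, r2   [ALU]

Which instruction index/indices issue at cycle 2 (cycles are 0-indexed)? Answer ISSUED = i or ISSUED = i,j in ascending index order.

#0 head=0: sub i0 RAW r0
#1 head=1: and i1 RAW r1
#2 head=2: blt i2 no-port BR/MEM
#3 head=3: ld i3 no-port MEM/MEM
#4 head=4: st i4 no-port MEM/MEM
#5 head=5: st i5 no-port MEM/BR
#6 head=6: blt/add i6&i7 2-wide
#7 head=8: or i8 tail

ISSUED = 2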